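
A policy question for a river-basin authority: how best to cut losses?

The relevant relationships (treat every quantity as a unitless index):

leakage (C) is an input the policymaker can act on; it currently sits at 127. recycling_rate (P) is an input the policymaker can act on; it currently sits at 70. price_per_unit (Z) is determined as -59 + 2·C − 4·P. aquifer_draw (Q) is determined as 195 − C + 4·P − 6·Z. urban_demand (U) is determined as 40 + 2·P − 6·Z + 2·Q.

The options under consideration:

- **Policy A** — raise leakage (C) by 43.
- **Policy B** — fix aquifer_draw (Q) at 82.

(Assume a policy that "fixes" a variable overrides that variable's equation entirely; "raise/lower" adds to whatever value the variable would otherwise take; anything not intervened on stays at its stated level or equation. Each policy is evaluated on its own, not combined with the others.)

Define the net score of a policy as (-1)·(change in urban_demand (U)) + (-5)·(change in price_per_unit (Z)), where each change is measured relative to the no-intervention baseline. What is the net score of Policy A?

Baseline:
  C = 127
  P = 70
  Z = -59 + 2·127 − 4·70 = -85
  Q = 195 − 127 + 4·70 − 6·(-85) = 858
  U = 40 + 2·70 − 6·(-85) + 2·858 = 2406
Policy A (C + 43):
  C = 127 + 43 = 170
  P = 70
  Z = -59 + 2·170 − 4·70 = 1
  Q = 195 − 170 + 4·70 − 6·1 = 299
  U = 40 + 2·70 − 6·1 + 2·299 = 772
ΔU = 772 − 2406 = -1634; ΔZ = 1 − (-85) = 86
Score = (-1)·(-1634) + (-5)·86 = 1204

1204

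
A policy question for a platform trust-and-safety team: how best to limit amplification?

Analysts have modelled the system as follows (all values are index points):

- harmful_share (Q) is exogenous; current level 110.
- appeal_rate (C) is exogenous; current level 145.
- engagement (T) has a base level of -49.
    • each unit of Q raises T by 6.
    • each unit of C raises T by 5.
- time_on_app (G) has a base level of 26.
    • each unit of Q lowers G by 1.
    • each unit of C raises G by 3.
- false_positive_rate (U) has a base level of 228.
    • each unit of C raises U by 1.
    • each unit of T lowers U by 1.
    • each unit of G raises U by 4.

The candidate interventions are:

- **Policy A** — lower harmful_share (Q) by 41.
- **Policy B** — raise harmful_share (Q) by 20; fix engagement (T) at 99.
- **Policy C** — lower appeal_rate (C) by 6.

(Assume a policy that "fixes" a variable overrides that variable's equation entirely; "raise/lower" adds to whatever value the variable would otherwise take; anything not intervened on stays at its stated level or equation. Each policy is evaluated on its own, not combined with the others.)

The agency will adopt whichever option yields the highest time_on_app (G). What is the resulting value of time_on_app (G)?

392

Policy A (Q − 41):
  Q = 110 − 41 = 69
  C = 145
  G = 26 − 69 + 3·145 = 392
Policy B (Q + 20, T := 99):
  Q = 110 + 20 = 130
  C = 145
  G = 26 − 130 + 3·145 = 331
Policy C (C − 6):
  Q = 110
  C = 145 − 6 = 139
  G = 26 − 110 + 3·139 = 333
Comparing — Policy A: G=392, Policy B: G=331, Policy C: G=333. Highest is 392 (Policy A).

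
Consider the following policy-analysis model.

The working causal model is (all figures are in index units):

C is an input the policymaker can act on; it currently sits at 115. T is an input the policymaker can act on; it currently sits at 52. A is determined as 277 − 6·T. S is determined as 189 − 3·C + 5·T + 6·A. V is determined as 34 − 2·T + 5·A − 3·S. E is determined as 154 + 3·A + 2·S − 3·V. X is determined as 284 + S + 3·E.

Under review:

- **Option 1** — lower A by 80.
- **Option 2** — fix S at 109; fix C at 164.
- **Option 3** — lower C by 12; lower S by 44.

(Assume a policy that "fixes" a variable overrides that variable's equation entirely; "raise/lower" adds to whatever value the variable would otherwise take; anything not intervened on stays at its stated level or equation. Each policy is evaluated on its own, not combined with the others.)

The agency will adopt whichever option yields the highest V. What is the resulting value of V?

1113

Option 1 (A − 80):
  C = 115
  T = 52
  A = 277 − 6·52 (−80 from intervention) = -115
  S = 189 − 3·115 + 5·52 + 6·(-115) = -586
  V = 34 − 2·52 + 5·(-115) − 3·(-586) = 1113
Option 2 (S := 109, C := 164):
  C = 164
  T = 52
  A = 277 − 6·52 = -35
  S = 109
  V = 34 − 2·52 + 5·(-35) − 3·109 = -572
Option 3 (C − 12, S − 44):
  C = 115 − 12 = 103
  T = 52
  A = 277 − 6·52 = -35
  S = 189 − 3·103 + 5·52 + 6·(-35) (−44 from intervention) = -114
  V = 34 − 2·52 + 5·(-35) − 3·(-114) = 97
Comparing — Option 1: V=1113, Option 2: V=-572, Option 3: V=97. Highest is 1113 (Option 1).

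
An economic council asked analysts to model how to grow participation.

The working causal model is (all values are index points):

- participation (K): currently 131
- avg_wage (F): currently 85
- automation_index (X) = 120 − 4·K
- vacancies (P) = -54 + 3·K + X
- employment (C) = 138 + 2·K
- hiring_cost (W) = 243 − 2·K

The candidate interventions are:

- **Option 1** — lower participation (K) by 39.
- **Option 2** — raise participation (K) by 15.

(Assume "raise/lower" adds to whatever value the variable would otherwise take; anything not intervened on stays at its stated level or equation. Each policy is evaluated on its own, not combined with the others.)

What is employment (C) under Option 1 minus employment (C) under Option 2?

-108

Option 1 (K − 39):
  K = 131 − 39 = 92
  C = 138 + 2·92 = 322
Option 2 (K + 15):
  K = 131 + 15 = 146
  C = 138 + 2·146 = 430
C: 322 − 430 = -108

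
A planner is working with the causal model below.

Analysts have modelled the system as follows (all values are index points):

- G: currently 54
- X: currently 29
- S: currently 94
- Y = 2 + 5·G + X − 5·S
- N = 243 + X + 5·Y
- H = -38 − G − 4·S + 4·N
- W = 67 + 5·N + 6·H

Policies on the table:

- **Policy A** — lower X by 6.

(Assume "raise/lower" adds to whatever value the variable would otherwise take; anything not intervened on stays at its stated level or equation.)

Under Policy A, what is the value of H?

-2904

Policy A (X − 6):
  G = 54
  X = 29 − 6 = 23
  S = 94
  Y = 2 + 5·54 + 23 − 5·94 = -175
  N = 243 + 23 + 5·(-175) = -609
  H = -38 − 54 − 4·94 + 4·(-609) = -2904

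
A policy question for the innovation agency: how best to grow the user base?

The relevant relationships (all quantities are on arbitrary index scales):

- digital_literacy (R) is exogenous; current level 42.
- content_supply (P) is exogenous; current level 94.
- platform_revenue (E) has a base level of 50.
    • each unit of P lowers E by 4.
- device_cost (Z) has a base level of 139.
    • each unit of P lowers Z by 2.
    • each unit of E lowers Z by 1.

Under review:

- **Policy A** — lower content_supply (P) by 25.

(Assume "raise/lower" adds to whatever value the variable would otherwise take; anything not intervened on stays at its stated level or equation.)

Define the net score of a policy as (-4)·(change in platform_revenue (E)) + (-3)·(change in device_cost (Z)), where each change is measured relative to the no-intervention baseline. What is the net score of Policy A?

Baseline:
  P = 94
  E = 50 − 4·94 = -326
  Z = 139 − 2·94 − (-326) = 277
Policy A (P − 25):
  P = 94 − 25 = 69
  E = 50 − 4·69 = -226
  Z = 139 − 2·69 − (-226) = 227
ΔE = -226 − (-326) = 100; ΔZ = 227 − 277 = -50
Score = (-4)·100 + (-3)·(-50) = -250

-250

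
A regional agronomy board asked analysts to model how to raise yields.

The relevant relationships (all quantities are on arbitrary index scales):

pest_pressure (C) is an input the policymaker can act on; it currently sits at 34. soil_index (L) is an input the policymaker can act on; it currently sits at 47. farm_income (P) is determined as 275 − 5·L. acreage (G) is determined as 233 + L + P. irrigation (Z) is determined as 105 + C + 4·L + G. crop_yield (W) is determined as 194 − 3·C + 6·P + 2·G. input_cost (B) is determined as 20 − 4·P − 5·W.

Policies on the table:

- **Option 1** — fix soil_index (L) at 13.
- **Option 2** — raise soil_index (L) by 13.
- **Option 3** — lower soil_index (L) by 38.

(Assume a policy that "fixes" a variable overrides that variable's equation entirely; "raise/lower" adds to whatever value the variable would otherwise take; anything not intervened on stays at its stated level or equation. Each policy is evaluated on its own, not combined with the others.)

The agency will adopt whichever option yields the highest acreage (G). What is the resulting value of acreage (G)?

472

Option 1 (L := 13):
  L = 13
  P = 275 − 5·13 = 210
  G = 233 + 13 + 210 = 456
Option 2 (L + 13):
  L = 47 + 13 = 60
  P = 275 − 5·60 = -25
  G = 233 + 60 + (-25) = 268
Option 3 (L − 38):
  L = 47 − 38 = 9
  P = 275 − 5·9 = 230
  G = 233 + 9 + 230 = 472
Comparing — Option 1: G=456, Option 2: G=268, Option 3: G=472. Highest is 472 (Option 3).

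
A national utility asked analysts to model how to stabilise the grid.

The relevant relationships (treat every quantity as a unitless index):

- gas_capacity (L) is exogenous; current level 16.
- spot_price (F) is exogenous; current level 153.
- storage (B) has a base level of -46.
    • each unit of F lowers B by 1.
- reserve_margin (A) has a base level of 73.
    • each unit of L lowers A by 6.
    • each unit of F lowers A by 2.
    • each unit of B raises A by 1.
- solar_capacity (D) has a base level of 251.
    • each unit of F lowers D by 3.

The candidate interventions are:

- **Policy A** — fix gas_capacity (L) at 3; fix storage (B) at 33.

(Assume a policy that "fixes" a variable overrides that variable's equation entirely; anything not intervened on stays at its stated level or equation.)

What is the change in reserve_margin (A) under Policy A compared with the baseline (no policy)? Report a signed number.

Baseline:
  L = 16
  F = 153
  B = -46 − 153 = -199
  A = 73 − 6·16 − 2·153 + (-199) = -528
Policy A (L := 3, B := 33):
  L = 3
  F = 153
  B = 33
  A = 73 − 6·3 − 2·153 + 33 = -218
Change in A: -218 − (-528) = 310

310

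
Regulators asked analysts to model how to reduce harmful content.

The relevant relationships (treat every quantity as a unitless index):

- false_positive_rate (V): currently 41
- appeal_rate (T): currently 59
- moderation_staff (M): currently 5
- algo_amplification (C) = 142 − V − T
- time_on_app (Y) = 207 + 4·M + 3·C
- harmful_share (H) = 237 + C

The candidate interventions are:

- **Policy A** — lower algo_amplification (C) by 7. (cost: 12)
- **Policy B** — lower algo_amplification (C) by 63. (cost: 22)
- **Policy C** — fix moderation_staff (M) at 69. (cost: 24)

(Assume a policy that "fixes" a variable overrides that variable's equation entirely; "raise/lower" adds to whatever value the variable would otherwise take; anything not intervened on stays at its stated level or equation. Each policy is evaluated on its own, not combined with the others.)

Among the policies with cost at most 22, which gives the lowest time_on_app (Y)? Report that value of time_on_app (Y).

164

Policy A (C − 7):
  V = 41
  T = 59
  M = 5
  C = 142 − 41 − 59 (−7 from intervention) = 35
  Y = 207 + 4·5 + 3·35 = 332
Policy B (C − 63):
  V = 41
  T = 59
  M = 5
  C = 142 − 41 − 59 (−63 from intervention) = -21
  Y = 207 + 4·5 + 3·(-21) = 164
Comparing — Policy A: Y=332, Policy B: Y=164. Lowest is 164 (Policy B).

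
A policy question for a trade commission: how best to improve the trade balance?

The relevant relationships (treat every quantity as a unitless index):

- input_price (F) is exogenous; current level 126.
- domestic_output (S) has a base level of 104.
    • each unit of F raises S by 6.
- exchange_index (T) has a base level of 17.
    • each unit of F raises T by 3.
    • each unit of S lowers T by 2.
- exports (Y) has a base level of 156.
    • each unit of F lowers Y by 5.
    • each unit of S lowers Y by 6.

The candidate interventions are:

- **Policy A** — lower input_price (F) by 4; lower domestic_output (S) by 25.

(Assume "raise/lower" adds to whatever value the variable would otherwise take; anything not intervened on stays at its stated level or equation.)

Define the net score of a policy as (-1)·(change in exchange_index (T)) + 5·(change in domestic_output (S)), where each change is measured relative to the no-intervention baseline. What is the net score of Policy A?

Baseline:
  F = 126
  S = 104 + 6·126 = 860
  T = 17 + 3·126 − 2·860 = -1325
Policy A (F − 4, S − 25):
  F = 126 − 4 = 122
  S = 104 + 6·122 (−25 from intervention) = 811
  T = 17 + 3·122 − 2·811 = -1239
ΔT = -1239 − (-1325) = 86; ΔS = 811 − 860 = -49
Score = (-1)·86 + 5·(-49) = -331

-331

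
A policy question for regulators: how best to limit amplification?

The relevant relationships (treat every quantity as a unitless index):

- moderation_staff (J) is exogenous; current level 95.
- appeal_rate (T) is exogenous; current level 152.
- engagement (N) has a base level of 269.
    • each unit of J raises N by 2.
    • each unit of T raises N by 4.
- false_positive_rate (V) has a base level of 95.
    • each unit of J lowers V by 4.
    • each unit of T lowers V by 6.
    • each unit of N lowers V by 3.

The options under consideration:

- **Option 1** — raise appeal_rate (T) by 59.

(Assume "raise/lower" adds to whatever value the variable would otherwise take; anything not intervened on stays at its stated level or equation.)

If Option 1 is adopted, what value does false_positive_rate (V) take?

-5460

Option 1 (T + 59):
  J = 95
  T = 152 + 59 = 211
  N = 269 + 2·95 + 4·211 = 1303
  V = 95 − 4·95 − 6·211 − 3·1303 = -5460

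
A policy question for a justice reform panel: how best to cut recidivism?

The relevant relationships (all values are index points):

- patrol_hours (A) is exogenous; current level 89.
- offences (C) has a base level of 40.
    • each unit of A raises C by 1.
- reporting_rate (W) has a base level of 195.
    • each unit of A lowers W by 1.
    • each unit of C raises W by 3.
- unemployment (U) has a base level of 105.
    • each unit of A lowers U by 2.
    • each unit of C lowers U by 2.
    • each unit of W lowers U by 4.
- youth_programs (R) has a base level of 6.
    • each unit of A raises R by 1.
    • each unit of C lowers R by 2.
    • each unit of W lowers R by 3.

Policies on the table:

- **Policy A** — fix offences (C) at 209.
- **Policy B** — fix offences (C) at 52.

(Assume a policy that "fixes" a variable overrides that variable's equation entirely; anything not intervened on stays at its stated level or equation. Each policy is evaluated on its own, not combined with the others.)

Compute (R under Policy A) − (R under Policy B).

-1727

Policy A (C := 209):
  A = 89
  C = 209
  W = 195 − 89 + 3·209 = 733
  R = 6 + 89 − 2·209 − 3·733 = -2522
Policy B (C := 52):
  A = 89
  C = 52
  W = 195 − 89 + 3·52 = 262
  R = 6 + 89 − 2·52 − 3·262 = -795
R: -2522 − (-795) = -1727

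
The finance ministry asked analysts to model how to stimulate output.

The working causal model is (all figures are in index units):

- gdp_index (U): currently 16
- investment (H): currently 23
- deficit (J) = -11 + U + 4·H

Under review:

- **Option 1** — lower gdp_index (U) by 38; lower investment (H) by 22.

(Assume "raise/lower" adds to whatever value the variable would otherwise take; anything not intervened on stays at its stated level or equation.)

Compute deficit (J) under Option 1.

-29

Option 1 (U − 38, H − 22):
  U = 16 − 38 = -22
  H = 23 − 22 = 1
  J = -11 + (-22) + 4·1 = -29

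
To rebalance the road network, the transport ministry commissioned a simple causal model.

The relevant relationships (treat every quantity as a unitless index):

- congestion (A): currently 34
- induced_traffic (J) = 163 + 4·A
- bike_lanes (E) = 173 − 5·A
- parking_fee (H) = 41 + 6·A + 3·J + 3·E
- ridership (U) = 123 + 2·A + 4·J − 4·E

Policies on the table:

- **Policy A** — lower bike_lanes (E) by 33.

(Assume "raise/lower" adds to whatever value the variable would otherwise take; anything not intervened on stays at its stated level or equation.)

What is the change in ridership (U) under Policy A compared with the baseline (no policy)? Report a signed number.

Baseline:
  A = 34
  J = 163 + 4·34 = 299
  E = 173 − 5·34 = 3
  U = 123 + 2·34 + 4·299 − 4·3 = 1375
Policy A (E − 33):
  A = 34
  J = 163 + 4·34 = 299
  E = 173 − 5·34 (−33 from intervention) = -30
  U = 123 + 2·34 + 4·299 − 4·(-30) = 1507
Change in U: 1507 − 1375 = 132

132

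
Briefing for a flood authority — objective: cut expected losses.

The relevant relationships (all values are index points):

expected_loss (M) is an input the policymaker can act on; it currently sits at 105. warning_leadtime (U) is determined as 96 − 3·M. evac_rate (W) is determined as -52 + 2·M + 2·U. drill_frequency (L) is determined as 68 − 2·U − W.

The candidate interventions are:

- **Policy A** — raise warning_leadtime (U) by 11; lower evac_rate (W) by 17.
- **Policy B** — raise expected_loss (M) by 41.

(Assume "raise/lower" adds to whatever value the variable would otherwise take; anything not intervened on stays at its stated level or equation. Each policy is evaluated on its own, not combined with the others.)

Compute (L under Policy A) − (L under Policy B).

-437

Policy A (U + 11, W − 17):
  M = 105
  U = 96 − 3·105 (+11 from intervention) = -208
  W = -52 + 2·105 + 2·(-208) (−17 from intervention) = -275
  L = 68 − 2·(-208) − (-275) = 759
Policy B (M + 41):
  M = 105 + 41 = 146
  U = 96 − 3·146 = -342
  W = -52 + 2·146 + 2·(-342) = -444
  L = 68 − 2·(-342) − (-444) = 1196
L: 759 − 1196 = -437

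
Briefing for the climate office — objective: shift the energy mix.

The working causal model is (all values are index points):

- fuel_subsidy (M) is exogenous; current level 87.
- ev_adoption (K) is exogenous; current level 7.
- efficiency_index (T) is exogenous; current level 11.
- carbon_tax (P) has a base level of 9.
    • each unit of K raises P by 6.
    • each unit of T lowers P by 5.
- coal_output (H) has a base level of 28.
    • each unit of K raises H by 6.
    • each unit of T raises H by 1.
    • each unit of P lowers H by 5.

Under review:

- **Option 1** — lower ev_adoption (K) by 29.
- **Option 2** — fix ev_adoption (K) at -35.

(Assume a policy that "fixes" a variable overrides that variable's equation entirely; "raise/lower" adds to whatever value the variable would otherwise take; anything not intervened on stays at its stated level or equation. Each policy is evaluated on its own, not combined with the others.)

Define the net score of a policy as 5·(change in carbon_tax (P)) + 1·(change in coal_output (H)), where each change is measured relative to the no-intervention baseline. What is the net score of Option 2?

Baseline:
  K = 7
  T = 11
  P = 9 + 6·7 − 5·11 = -4
  H = 28 + 6·7 + 11 − 5·(-4) = 101
Option 2 (K := -35):
  K = -35
  T = 11
  P = 9 + 6·(-35) − 5·11 = -256
  H = 28 + 6·(-35) + 11 − 5·(-256) = 1109
ΔP = -256 − (-4) = -252; ΔH = 1109 − 101 = 1008
Score = 5·(-252) + 1·1008 = -252

-252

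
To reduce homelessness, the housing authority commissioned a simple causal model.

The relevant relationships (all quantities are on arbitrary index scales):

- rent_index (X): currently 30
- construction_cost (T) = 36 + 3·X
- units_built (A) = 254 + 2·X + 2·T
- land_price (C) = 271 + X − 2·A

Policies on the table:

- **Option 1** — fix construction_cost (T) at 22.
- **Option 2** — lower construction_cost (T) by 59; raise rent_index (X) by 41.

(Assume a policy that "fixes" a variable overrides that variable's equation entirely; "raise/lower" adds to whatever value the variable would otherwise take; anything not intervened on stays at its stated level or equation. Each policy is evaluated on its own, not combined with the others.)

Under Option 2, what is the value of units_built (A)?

Option 2 (T − 59, X + 41):
  X = 30 + 41 = 71
  T = 36 + 3·71 (−59 from intervention) = 190
  A = 254 + 2·71 + 2·190 = 776

776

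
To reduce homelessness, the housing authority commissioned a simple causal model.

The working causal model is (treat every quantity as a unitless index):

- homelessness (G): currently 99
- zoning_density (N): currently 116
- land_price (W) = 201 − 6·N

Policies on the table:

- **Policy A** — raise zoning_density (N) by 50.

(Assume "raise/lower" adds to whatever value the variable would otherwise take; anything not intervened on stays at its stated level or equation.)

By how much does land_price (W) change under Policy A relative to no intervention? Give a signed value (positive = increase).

Baseline:
  N = 116
  W = 201 − 6·116 = -495
Policy A (N + 50):
  N = 116 + 50 = 166
  W = 201 − 6·166 = -795
Change in W: -795 − (-495) = -300

-300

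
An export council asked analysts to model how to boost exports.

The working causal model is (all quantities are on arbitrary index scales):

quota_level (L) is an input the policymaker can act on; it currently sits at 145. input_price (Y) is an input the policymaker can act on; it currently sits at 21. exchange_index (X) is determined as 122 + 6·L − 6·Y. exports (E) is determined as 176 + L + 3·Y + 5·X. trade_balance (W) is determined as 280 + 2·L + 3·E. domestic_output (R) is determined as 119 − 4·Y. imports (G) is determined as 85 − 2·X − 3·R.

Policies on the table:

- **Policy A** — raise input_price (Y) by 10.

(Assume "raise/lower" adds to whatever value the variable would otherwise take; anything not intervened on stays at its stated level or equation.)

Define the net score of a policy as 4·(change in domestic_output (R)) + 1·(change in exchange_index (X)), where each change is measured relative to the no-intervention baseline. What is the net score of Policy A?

Baseline:
  L = 145
  Y = 21
  X = 122 + 6·145 − 6·21 = 866
  R = 119 − 4·21 = 35
Policy A (Y + 10):
  L = 145
  Y = 21 + 10 = 31
  X = 122 + 6·145 − 6·31 = 806
  R = 119 − 4·31 = -5
ΔR = -5 − 35 = -40; ΔX = 806 − 866 = -60
Score = 4·(-40) + 1·(-60) = -220

-220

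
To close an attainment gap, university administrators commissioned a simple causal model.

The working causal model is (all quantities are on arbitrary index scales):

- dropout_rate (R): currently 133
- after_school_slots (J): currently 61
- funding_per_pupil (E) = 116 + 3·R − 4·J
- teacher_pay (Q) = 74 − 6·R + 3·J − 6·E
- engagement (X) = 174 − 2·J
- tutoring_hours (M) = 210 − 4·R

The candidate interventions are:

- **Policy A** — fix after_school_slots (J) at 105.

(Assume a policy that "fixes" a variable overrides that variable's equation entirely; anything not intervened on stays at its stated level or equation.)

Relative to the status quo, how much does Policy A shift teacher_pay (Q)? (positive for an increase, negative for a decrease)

Baseline:
  R = 133
  J = 61
  E = 116 + 3·133 − 4·61 = 271
  Q = 74 − 6·133 + 3·61 − 6·271 = -2167
Policy A (J := 105):
  R = 133
  J = 105
  E = 116 + 3·133 − 4·105 = 95
  Q = 74 − 6·133 + 3·105 − 6·95 = -979
Change in Q: -979 − (-2167) = 1188

1188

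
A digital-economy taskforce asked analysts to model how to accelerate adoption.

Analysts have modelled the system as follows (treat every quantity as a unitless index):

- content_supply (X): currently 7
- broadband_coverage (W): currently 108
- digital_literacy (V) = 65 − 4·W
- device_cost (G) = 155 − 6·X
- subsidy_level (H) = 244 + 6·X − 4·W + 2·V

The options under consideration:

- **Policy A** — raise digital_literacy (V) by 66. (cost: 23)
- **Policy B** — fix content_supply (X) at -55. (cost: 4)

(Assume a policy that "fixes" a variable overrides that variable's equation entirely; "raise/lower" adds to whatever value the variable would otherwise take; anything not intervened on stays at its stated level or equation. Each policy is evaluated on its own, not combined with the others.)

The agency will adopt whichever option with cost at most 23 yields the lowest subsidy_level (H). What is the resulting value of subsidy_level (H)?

Policy A (V + 66):
  X = 7
  W = 108
  V = 65 − 4·108 (+66 from intervention) = -301
  H = 244 + 6·7 − 4·108 + 2·(-301) = -748
Policy B (X := -55):
  X = -55
  W = 108
  V = 65 − 4·108 = -367
  H = 244 + 6·(-55) − 4·108 + 2·(-367) = -1252
Comparing — Policy A: H=-748, Policy B: H=-1252. Lowest is -1252 (Policy B).

-1252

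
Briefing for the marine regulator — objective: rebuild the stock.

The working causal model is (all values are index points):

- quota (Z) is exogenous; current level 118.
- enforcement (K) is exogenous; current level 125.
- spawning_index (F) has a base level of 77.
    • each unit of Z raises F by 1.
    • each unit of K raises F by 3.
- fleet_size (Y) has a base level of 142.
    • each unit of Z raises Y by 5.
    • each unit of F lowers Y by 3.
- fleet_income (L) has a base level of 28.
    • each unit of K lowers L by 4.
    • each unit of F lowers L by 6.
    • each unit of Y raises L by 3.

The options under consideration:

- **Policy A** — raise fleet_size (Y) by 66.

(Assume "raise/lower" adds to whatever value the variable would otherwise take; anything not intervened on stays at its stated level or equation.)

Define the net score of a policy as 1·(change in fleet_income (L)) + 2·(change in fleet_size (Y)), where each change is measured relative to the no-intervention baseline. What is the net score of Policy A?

330

Baseline:
  Z = 118
  K = 125
  F = 77 + 118 + 3·125 = 570
  Y = 142 + 5·118 − 3·570 = -978
  L = 28 − 4·125 − 6·570 + 3·(-978) = -6826
Policy A (Y + 66):
  Z = 118
  K = 125
  F = 77 + 118 + 3·125 = 570
  Y = 142 + 5·118 − 3·570 (+66 from intervention) = -912
  L = 28 − 4·125 − 6·570 + 3·(-912) = -6628
ΔL = -6628 − (-6826) = 198; ΔY = -912 − (-978) = 66
Score = 1·198 + 2·66 = 330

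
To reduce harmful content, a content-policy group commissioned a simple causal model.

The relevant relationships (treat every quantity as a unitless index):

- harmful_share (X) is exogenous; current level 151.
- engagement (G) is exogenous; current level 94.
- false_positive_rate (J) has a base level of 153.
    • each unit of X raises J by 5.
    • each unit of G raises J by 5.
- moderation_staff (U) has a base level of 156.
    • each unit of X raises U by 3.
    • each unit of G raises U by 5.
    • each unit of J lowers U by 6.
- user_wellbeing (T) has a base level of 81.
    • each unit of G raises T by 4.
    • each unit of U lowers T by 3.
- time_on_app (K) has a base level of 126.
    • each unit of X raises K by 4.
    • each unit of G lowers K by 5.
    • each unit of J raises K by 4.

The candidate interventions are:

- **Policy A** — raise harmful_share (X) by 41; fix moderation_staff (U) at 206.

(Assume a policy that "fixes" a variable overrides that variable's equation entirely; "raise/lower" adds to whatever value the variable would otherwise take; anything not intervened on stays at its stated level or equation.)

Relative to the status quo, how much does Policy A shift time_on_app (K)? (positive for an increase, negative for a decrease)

Baseline:
  X = 151
  G = 94
  J = 153 + 5·151 + 5·94 = 1378
  K = 126 + 4·151 − 5·94 + 4·1378 = 5772
Policy A (X + 41, U := 206):
  X = 151 + 41 = 192
  G = 94
  J = 153 + 5·192 + 5·94 = 1583
  K = 126 + 4·192 − 5·94 + 4·1583 = 6756
Change in K: 6756 − 5772 = 984

984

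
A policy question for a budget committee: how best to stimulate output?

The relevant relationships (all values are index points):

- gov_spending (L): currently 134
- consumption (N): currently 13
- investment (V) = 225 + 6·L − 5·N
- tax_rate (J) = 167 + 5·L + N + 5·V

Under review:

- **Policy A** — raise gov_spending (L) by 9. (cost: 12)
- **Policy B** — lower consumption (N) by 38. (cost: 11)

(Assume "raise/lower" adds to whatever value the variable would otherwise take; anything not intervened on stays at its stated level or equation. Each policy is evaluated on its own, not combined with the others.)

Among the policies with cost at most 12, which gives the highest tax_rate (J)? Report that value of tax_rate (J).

6582

Policy A (L + 9):
  L = 134 + 9 = 143
  N = 13
  V = 225 + 6·143 − 5·13 = 1018
  J = 167 + 5·143 + 13 + 5·1018 = 5985
Policy B (N − 38):
  L = 134
  N = 13 − 38 = -25
  V = 225 + 6·134 − 5·(-25) = 1154
  J = 167 + 5·134 + (-25) + 5·1154 = 6582
Comparing — Policy A: J=5985, Policy B: J=6582. Highest is 6582 (Policy B).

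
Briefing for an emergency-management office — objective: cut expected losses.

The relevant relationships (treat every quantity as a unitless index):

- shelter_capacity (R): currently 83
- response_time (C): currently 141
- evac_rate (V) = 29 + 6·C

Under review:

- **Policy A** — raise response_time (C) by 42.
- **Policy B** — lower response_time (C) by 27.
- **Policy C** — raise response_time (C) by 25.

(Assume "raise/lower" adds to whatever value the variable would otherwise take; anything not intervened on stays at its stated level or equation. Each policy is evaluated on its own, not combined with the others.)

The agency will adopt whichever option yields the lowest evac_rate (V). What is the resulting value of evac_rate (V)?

713

Policy A (C + 42):
  C = 141 + 42 = 183
  V = 29 + 6·183 = 1127
Policy B (C − 27):
  C = 141 − 27 = 114
  V = 29 + 6·114 = 713
Policy C (C + 25):
  C = 141 + 25 = 166
  V = 29 + 6·166 = 1025
Comparing — Policy A: V=1127, Policy B: V=713, Policy C: V=1025. Lowest is 713 (Policy B).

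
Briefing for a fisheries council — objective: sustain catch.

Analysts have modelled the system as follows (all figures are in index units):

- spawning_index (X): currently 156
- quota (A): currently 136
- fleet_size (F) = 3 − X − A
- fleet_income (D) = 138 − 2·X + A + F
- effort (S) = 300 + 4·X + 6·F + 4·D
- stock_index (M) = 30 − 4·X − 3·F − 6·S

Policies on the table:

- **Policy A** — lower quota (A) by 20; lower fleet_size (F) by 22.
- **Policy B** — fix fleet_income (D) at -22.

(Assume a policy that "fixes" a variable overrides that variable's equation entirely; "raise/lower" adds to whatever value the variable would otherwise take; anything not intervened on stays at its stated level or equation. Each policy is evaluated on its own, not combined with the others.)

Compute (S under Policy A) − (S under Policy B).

Policy A (A − 20, F − 22):
  X = 156
  A = 136 − 20 = 116
  F = 3 − 156 − 116 (−22 from intervention) = -291
  D = 138 − 2·156 + 116 + (-291) = -349
  S = 300 + 4·156 + 6·(-291) + 4·(-349) = -2218
Policy B (D := -22):
  X = 156
  A = 136
  F = 3 − 156 − 136 = -289
  D = -22
  S = 300 + 4·156 + 6·(-289) + 4·(-22) = -898
S: -2218 − (-898) = -1320

-1320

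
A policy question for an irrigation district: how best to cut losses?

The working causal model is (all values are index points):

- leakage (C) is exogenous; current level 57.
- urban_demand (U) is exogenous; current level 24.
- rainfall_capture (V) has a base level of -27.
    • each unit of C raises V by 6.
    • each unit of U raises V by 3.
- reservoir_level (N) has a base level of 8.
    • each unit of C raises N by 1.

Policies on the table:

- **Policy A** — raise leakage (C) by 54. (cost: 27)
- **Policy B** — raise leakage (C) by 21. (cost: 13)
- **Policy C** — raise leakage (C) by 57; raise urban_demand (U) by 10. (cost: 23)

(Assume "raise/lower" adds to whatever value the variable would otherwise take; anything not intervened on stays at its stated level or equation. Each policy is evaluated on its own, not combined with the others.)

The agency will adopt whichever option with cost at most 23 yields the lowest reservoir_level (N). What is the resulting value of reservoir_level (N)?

86

Policy B (C + 21):
  C = 57 + 21 = 78
  N = 8 + 78 = 86
Policy C (C + 57, U + 10):
  C = 57 + 57 = 114
  N = 8 + 114 = 122
Comparing — Policy B: N=86, Policy C: N=122. Lowest is 86 (Policy B).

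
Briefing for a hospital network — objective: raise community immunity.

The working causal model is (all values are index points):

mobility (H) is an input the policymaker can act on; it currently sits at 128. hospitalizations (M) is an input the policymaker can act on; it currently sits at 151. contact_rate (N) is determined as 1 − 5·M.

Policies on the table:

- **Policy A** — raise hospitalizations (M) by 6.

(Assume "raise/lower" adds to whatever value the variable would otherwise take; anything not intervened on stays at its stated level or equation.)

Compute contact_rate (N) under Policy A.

Policy A (M + 6):
  M = 151 + 6 = 157
  N = 1 − 5·157 = -784

-784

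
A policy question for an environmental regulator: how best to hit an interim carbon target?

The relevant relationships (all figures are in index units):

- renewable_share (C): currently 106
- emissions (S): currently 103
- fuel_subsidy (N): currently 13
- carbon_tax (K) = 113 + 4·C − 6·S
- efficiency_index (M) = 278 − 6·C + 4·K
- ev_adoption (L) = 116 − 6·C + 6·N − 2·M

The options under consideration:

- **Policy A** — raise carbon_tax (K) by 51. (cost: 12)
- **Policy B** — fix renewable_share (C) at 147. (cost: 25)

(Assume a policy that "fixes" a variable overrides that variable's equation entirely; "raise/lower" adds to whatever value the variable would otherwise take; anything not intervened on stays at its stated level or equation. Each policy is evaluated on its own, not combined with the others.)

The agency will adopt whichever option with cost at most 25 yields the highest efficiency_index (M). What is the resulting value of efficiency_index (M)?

Policy A (K + 51):
  C = 106
  S = 103
  K = 113 + 4·106 − 6·103 (+51 from intervention) = -30
  M = 278 − 6·106 + 4·(-30) = -478
Policy B (C := 147):
  C = 147
  S = 103
  K = 113 + 4·147 − 6·103 = 83
  M = 278 − 6·147 + 4·83 = -272
Comparing — Policy A: M=-478, Policy B: M=-272. Highest is -272 (Policy B).

-272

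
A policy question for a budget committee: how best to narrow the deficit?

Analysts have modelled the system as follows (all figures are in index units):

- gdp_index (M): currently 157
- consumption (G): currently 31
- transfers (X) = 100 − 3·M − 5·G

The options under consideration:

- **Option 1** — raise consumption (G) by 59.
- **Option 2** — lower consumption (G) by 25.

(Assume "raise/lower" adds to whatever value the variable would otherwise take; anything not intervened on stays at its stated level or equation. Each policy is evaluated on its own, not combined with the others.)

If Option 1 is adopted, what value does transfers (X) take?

-821

Option 1 (G + 59):
  M = 157
  G = 31 + 59 = 90
  X = 100 − 3·157 − 5·90 = -821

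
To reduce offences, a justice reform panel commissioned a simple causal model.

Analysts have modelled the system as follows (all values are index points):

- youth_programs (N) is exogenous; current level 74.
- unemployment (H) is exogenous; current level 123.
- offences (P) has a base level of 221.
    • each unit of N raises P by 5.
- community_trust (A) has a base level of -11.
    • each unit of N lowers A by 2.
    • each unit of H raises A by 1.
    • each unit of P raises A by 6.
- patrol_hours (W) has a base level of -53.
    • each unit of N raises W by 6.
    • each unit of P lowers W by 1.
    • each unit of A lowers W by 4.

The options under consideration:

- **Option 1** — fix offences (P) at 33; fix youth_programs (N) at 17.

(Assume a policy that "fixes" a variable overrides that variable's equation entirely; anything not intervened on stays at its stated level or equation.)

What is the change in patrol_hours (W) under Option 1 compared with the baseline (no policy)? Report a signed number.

Baseline:
  N = 74
  H = 123
  P = 221 + 5·74 = 591
  A = -11 − 2·74 + 123 + 6·591 = 3510
  W = -53 + 6·74 − 591 − 4·3510 = -14240
Option 1 (P := 33, N := 17):
  N = 17
  H = 123
  P = 33
  A = -11 − 2·17 + 123 + 6·33 = 276
  W = -53 + 6·17 − 33 − 4·276 = -1088
Change in W: -1088 − (-14240) = 13152

13152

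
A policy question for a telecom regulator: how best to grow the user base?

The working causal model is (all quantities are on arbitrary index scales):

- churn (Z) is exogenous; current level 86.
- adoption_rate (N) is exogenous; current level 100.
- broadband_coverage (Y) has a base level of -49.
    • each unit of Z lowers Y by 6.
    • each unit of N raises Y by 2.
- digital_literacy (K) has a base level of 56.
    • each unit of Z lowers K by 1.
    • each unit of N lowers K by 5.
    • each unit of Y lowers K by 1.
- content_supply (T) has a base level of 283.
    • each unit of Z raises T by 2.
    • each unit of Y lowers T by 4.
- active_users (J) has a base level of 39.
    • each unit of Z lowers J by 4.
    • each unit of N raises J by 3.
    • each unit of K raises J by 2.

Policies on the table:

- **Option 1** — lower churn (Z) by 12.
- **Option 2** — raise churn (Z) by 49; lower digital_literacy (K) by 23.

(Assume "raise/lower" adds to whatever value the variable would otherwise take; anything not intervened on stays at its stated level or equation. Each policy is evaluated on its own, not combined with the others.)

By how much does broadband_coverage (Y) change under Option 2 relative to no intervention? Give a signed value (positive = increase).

Baseline:
  Z = 86
  N = 100
  Y = -49 − 6·86 + 2·100 = -365
Option 2 (Z + 49, K − 23):
  Z = 86 + 49 = 135
  N = 100
  Y = -49 − 6·135 + 2·100 = -659
Change in Y: -659 − (-365) = -294

-294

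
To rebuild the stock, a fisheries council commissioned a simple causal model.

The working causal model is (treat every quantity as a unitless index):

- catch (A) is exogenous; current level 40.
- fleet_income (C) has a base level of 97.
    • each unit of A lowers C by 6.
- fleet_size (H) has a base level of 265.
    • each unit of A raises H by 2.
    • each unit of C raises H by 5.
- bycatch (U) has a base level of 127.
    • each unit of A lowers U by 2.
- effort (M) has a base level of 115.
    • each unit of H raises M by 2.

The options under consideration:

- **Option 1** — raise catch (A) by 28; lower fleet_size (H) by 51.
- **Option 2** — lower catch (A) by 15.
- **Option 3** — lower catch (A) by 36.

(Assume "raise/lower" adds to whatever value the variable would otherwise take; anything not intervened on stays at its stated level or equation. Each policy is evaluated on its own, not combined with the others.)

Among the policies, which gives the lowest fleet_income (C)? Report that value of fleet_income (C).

Option 1 (A + 28, H − 51):
  A = 40 + 28 = 68
  C = 97 − 6·68 = -311
Option 2 (A − 15):
  A = 40 − 15 = 25
  C = 97 − 6·25 = -53
Option 3 (A − 36):
  A = 40 − 36 = 4
  C = 97 − 6·4 = 73
Comparing — Option 1: C=-311, Option 2: C=-53, Option 3: C=73. Lowest is -311 (Option 1).

-311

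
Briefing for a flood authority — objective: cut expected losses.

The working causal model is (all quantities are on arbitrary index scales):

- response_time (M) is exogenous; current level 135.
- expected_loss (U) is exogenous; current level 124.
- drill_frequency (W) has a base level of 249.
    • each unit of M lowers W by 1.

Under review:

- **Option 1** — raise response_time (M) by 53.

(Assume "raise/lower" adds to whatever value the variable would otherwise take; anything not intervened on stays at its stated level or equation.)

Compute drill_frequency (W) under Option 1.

61

Option 1 (M + 53):
  M = 135 + 53 = 188
  W = 249 − 188 = 61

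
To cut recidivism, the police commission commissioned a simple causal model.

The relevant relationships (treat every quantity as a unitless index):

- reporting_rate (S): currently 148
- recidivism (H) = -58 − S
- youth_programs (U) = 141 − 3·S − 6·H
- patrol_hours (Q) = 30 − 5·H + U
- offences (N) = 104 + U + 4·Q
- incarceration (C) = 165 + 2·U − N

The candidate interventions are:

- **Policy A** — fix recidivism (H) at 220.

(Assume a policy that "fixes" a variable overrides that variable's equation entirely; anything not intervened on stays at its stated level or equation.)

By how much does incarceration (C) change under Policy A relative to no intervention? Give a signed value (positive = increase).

Baseline:
  S = 148
  H = -58 − 148 = -206
  U = 141 − 3·148 − 6·(-206) = 933
  Q = 30 − 5·(-206) + 933 = 1993
  N = 104 + 933 + 4·1993 = 9009
  C = 165 + 2·933 − 9009 = -6978
Policy A (H := 220):
  S = 148
  H = 220
  U = 141 − 3·148 − 6·220 = -1623
  Q = 30 − 5·220 + (-1623) = -2693
  N = 104 + (-1623) + 4·(-2693) = -12291
  C = 165 + 2·(-1623) − (-12291) = 9210
Change in C: 9210 − (-6978) = 16188

16188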